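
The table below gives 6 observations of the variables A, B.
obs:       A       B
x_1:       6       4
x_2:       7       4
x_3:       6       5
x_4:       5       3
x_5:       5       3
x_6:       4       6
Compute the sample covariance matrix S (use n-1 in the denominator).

Step 1 — column means:
  mean(A) = (6 + 7 + 6 + 5 + 5 + 4) / 6 = 33/6 = 5.5
  mean(B) = (4 + 4 + 5 + 3 + 3 + 6) / 6 = 25/6 = 4.1667

Step 2 — sample covariance S[i,j] = (1/(n-1)) · Σ_k (x_{k,i} - mean_i) · (x_{k,j} - mean_j), with n-1 = 5.
  S[A,A] = ((0.5)·(0.5) + (1.5)·(1.5) + (0.5)·(0.5) + (-0.5)·(-0.5) + (-0.5)·(-0.5) + (-1.5)·(-1.5)) / 5 = 5.5/5 = 1.1
  S[A,B] = ((0.5)·(-0.1667) + (1.5)·(-0.1667) + (0.5)·(0.8333) + (-0.5)·(-1.1667) + (-0.5)·(-1.1667) + (-1.5)·(1.8333)) / 5 = -1.5/5 = -0.3
  S[B,B] = ((-0.1667)·(-0.1667) + (-0.1667)·(-0.1667) + (0.8333)·(0.8333) + (-1.1667)·(-1.1667) + (-1.1667)·(-1.1667) + (1.8333)·(1.8333)) / 5 = 6.8333/5 = 1.3667

S is symmetric (S[j,i] = S[i,j]). Assembling:

S = [[1.1, -0.3],
 [-0.3, 1.3667]]


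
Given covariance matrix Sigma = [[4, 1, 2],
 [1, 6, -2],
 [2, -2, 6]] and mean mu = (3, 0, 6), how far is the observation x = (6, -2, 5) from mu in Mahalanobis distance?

Step 1 — centre the observation: (x - mu) = (3, -2, -1).

Step 2 — invert Sigma (cofactor / det for 3×3, or solve directly):
  Sigma^{-1} = [[0.3556, -0.1111, -0.1556],
 [-0.1111, 0.2222, 0.1111],
 [-0.1556, 0.1111, 0.2556]].

Step 3 — form the quadratic (x - mu)^T · Sigma^{-1} · (x - mu):
  Sigma^{-1} · (x - mu) = (1.4444, -0.8889, -0.9444).
  (x - mu)^T · [Sigma^{-1} · (x - mu)] = (3)·(1.4444) + (-2)·(-0.8889) + (-1)·(-0.9444) = 7.0556.

Step 4 — take square root: d = √(7.0556) ≈ 2.6562.

d(x, mu) = √(7.0556) ≈ 2.6562


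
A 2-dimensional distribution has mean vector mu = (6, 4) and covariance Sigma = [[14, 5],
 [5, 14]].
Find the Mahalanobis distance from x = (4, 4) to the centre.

Step 1 — centre the observation: (x - mu) = (-2, 0).

Step 2 — invert Sigma. det(Sigma) = 14·14 - (5)² = 171.
  Sigma^{-1} = (1/det) · [[d, -b], [-b, a]] = [[0.0819, -0.0292],
 [-0.0292, 0.0819]].

Step 3 — form the quadratic (x - mu)^T · Sigma^{-1} · (x - mu):
  Sigma^{-1} · (x - mu) = (-0.1637, 0.0585).
  (x - mu)^T · [Sigma^{-1} · (x - mu)] = (-2)·(-0.1637) + (0)·(0.0585) = 0.3275.

Step 4 — take square root: d = √(0.3275) ≈ 0.5723.

d(x, mu) = √(0.3275) ≈ 0.5723


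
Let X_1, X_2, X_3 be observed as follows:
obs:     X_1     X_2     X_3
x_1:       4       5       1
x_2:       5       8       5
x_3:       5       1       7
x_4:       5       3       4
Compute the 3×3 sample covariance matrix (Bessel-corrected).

Step 1 — column means:
  mean(X_1) = (4 + 5 + 5 + 5) / 4 = 19/4 = 4.75
  mean(X_2) = (5 + 8 + 1 + 3) / 4 = 17/4 = 4.25
  mean(X_3) = (1 + 5 + 7 + 4) / 4 = 17/4 = 4.25

Step 2 — sample covariance S[i,j] = (1/(n-1)) · Σ_k (x_{k,i} - mean_i) · (x_{k,j} - mean_j), with n-1 = 3.
  S[X_1,X_1] = ((-0.75)·(-0.75) + (0.25)·(0.25) + (0.25)·(0.25) + (0.25)·(0.25)) / 3 = 0.75/3 = 0.25
  S[X_1,X_2] = ((-0.75)·(0.75) + (0.25)·(3.75) + (0.25)·(-3.25) + (0.25)·(-1.25)) / 3 = -0.75/3 = -0.25
  S[X_1,X_3] = ((-0.75)·(-3.25) + (0.25)·(0.75) + (0.25)·(2.75) + (0.25)·(-0.25)) / 3 = 3.25/3 = 1.0833
  S[X_2,X_2] = ((0.75)·(0.75) + (3.75)·(3.75) + (-3.25)·(-3.25) + (-1.25)·(-1.25)) / 3 = 26.75/3 = 8.9167
  S[X_2,X_3] = ((0.75)·(-3.25) + (3.75)·(0.75) + (-3.25)·(2.75) + (-1.25)·(-0.25)) / 3 = -8.25/3 = -2.75
  S[X_3,X_3] = ((-3.25)·(-3.25) + (0.75)·(0.75) + (2.75)·(2.75) + (-0.25)·(-0.25)) / 3 = 18.75/3 = 6.25

S is symmetric (S[j,i] = S[i,j]). Assembling:

S = [[0.25, -0.25, 1.0833],
 [-0.25, 8.9167, -2.75],
 [1.0833, -2.75, 6.25]]


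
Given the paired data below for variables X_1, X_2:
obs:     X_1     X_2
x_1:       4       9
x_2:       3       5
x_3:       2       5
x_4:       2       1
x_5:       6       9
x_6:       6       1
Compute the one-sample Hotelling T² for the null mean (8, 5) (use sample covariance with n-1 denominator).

Step 1 — sample mean vector:
  mean(X_1) = (4 + 3 + 2 + 2 + 6 + 6) / 6 = 23/6 = 3.8333
  mean(X_2) = (9 + 5 + 5 + 1 + 9 + 1) / 6 = 30/6 = 5
  x̄ = (3.8333, 5),  deviation x̄ - mu_0 = (3.8333, 5) - (8, 5) = (-4.1667, 0).

Step 2 — sample covariance matrix, S[i,j] = (1/(n-1)) · Σ_k (x_{k,i} - mean_i) · (x_{k,j} - mean_j), divisor n-1 = 5:
  S[X_1,X_1] = ((0.1667)·(0.1667) + (-0.8333)·(-0.8333) + (-1.8333)·(-1.8333) + (-1.8333)·(-1.8333) + (2.1667)·(2.1667) + (2.1667)·(2.1667)) / 5 = 16.8333/5 = 3.3667
  S[X_1,X_2] = ((0.1667)·(4) + (-0.8333)·(0) + (-1.8333)·(0) + (-1.8333)·(-4) + (2.1667)·(4) + (2.1667)·(-4)) / 5 = 8/5 = 1.6
  S[X_2,X_2] = ((4)·(4) + (0)·(0) + (0)·(0) + (-4)·(-4) + (4)·(4) + (-4)·(-4)) / 5 = 64/5 = 12.8
  S = [[3.3667, 1.6],
 [1.6, 12.8]].

Step 3 — invert S. det(S) = 3.3667·12.8 - (1.6)² = 40.5333.
  S^{-1} = (1/det) · [[d, -b], [-b, a]] = [[0.3158, -0.0395],
 [-0.0395, 0.0831]].

Step 4 — quadratic form (x̄ - mu_0)^T · S^{-1} · (x̄ - mu_0):
  S^{-1} · (x̄ - mu_0) = (-1.3158, 0.1645),
  (x̄ - mu_0)^T · [...] = (-4.1667)·(-1.3158) + (0)·(0.1645) = 5.4825.

Step 5 — scale by n: T² = 6 · 5.4825 = 32.8947.

T² ≈ 32.8947


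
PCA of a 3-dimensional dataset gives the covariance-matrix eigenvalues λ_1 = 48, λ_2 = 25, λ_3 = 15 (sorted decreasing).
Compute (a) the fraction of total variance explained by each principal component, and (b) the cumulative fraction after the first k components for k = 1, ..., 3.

Step 1 — total variance = trace(Sigma) = Σ λ_i = 48 + 25 + 15 = 88.

Step 2 — fraction explained by component i = λ_i / Σ λ:
  PC1: 48/88 = 0.5455
  PC2: 25/88 = 0.2841
  PC3: 15/88 = 0.1705

Step 3 — cumulative fraction after k components = (λ_1 + ... + λ_k) / Σ λ:
  k = 1: 48/88 = 0.5455
  k = 2: (48 + 25)/88 = 73/88 = 0.8295
  k = 3: (48 + 25 + 15)/88 = 88/88 = 1

Summary (fraction, with percent):

explained: PC1 0.5455 (54.55%), PC2 0.2841 (28.41%), PC3 0.1705 (17.05%);  cumulative: 0.5455, 0.8295, 1


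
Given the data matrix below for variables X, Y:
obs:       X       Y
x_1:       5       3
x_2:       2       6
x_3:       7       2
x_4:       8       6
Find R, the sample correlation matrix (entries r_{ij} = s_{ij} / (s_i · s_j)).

Step 1 — column means:
  mean(X) = (5 + 2 + 7 + 8) / 4 = 22/4 = 5.5
  mean(Y) = (3 + 6 + 2 + 6) / 4 = 17/4 = 4.25

Step 2 — sample variances and covariances s[i,j] = (1/(n-1)) · Σ_k (x_{k,i} - mean_i) · (x_{k,j} - mean_j), with n-1 = 3:
  s[X,X] = ((-0.5)·(-0.5) + (-3.5)·(-3.5) + (1.5)·(1.5) + (2.5)·(2.5)) / 3 = 21/3 = 7
  s[X,Y] = ((-0.5)·(-1.25) + (-3.5)·(1.75) + (1.5)·(-2.25) + (2.5)·(1.75)) / 3 = -4.5/3 = -1.5
  s[Y,Y] = ((-1.25)·(-1.25) + (1.75)·(1.75) + (-2.25)·(-2.25) + (1.75)·(1.75)) / 3 = 12.75/3 = 4.25
  Sample standard deviations s_i = √(s[i,i]):
  s(X) = √(7) = 2.6458
  s(Y) = √(4.25) = 2.0616

Step 3 — r_{ij} = s_{ij} / (s_i · s_j):
  r[X,X] = 1 (diagonal).
  r[X,Y] = -1.5 / (2.6458 · 2.0616) = -1.5 / 5.4544 = -0.275
  r[Y,Y] = 1 (diagonal).

R is symmetric with unit diagonal. Assembling:

R = [[1, -0.275],
 [-0.275, 1]]


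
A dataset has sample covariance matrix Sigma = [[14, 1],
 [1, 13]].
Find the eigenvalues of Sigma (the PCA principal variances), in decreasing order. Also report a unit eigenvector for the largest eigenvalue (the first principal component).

Step 1 — characteristic polynomial of 2×2 Sigma:
  det(Sigma - λI) = λ² - trace · λ + det = 0.
  trace = 14 + 13 = 27, det = 14·13 - (1)² = 181.
Step 2 — discriminant:
  Δ = trace² - 4·det = 729 - 724 = 5.
Step 3 — eigenvalues:
  λ = (trace ± √Δ)/2 = (27 ± 2.2361)/2,
  λ_1 = 14.618,  λ_2 = 12.382.

Step 4 — unit eigenvector for λ_1: solve (Sigma - λ_1 I)v = 0. First row:
  (14 - 14.618)·v_x + (1)·v_y = 0, i.e. (-0.618)·v_x + (1)·v_y = 0,
  so v ∝ (b, λ_1 - a) = (1, 0.618) = u.
  ||u|| = √((1)² + (0.618)²) = √(1.382) ≈ 1.1756,
  v_1 = u/||u|| ≈ (0.8507, 0.5257) (||v_1|| = 1).

λ_1 = 14.618,  λ_2 = 12.382;  v_1 ≈ (0.8507, 0.5257)


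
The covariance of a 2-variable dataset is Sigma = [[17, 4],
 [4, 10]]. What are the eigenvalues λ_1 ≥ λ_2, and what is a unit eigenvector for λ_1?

Step 1 — characteristic polynomial of 2×2 Sigma:
  det(Sigma - λI) = λ² - trace · λ + det = 0.
  trace = 17 + 10 = 27, det = 17·10 - (4)² = 154.
Step 2 — discriminant:
  Δ = trace² - 4·det = 729 - 616 = 113.
Step 3 — eigenvalues:
  λ = (trace ± √Δ)/2 = (27 ± 10.6301)/2,
  λ_1 = 18.8151,  λ_2 = 8.1849.

Step 4 — unit eigenvector for λ_1: solve (Sigma - λ_1 I)v = 0. First row:
  (17 - 18.8151)·v_x + (4)·v_y = 0, i.e. (-1.8151)·v_x + (4)·v_y = 0,
  so v ∝ (b, λ_1 - a) = (4, 1.8151) = u.
  ||u|| = √((4)² + (1.8151)²) = √(19.2945) ≈ 4.3925,
  v_1 = u/||u|| ≈ (0.9106, 0.4132) (||v_1|| = 1).

λ_1 = 18.8151,  λ_2 = 8.1849;  v_1 ≈ (0.9106, 0.4132)


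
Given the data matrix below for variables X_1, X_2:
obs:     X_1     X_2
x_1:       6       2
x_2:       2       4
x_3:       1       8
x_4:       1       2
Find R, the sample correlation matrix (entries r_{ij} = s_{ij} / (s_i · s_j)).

Step 1 — column means:
  mean(X_1) = (6 + 2 + 1 + 1) / 4 = 10/4 = 2.5
  mean(X_2) = (2 + 4 + 8 + 2) / 4 = 16/4 = 4

Step 2 — sample variances and covariances s[i,j] = (1/(n-1)) · Σ_k (x_{k,i} - mean_i) · (x_{k,j} - mean_j), with n-1 = 3:
  s[X_1,X_1] = ((3.5)·(3.5) + (-0.5)·(-0.5) + (-1.5)·(-1.5) + (-1.5)·(-1.5)) / 3 = 17/3 = 5.6667
  s[X_1,X_2] = ((3.5)·(-2) + (-0.5)·(0) + (-1.5)·(4) + (-1.5)·(-2)) / 3 = -10/3 = -3.3333
  s[X_2,X_2] = ((-2)·(-2) + (0)·(0) + (4)·(4) + (-2)·(-2)) / 3 = 24/3 = 8
  Sample standard deviations s_i = √(s[i,i]):
  s(X_1) = √(5.6667) = 2.3805
  s(X_2) = √(8) = 2.8284

Step 3 — r_{ij} = s_{ij} / (s_i · s_j):
  r[X_1,X_1] = 1 (diagonal).
  r[X_1,X_2] = -3.3333 / (2.3805 · 2.8284) = -3.3333 / 6.733 = -0.4951
  r[X_2,X_2] = 1 (diagonal).

R is symmetric with unit diagonal. Assembling:

R = [[1, -0.4951],
 [-0.4951, 1]]


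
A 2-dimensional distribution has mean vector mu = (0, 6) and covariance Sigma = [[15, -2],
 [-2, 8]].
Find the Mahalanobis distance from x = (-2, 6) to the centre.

Step 1 — centre the observation: (x - mu) = (-2, 0).

Step 2 — invert Sigma. det(Sigma) = 15·8 - (-2)² = 116.
  Sigma^{-1} = (1/det) · [[d, -b], [-b, a]] = [[0.069, 0.0172],
 [0.0172, 0.1293]].

Step 3 — form the quadratic (x - mu)^T · Sigma^{-1} · (x - mu):
  Sigma^{-1} · (x - mu) = (-0.1379, -0.0345).
  (x - mu)^T · [Sigma^{-1} · (x - mu)] = (-2)·(-0.1379) + (0)·(-0.0345) = 0.2759.

Step 4 — take square root: d = √(0.2759) ≈ 0.5252.

d(x, mu) = √(0.2759) ≈ 0.5252


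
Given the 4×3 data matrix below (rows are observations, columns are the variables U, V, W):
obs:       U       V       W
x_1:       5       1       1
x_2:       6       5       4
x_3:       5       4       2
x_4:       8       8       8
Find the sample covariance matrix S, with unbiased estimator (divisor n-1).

Step 1 — column means:
  mean(U) = (5 + 6 + 5 + 8) / 4 = 24/4 = 6
  mean(V) = (1 + 5 + 4 + 8) / 4 = 18/4 = 4.5
  mean(W) = (1 + 4 + 2 + 8) / 4 = 15/4 = 3.75

Step 2 — sample covariance S[i,j] = (1/(n-1)) · Σ_k (x_{k,i} - mean_i) · (x_{k,j} - mean_j), with n-1 = 3.
  S[U,U] = ((-1)·(-1) + (0)·(0) + (-1)·(-1) + (2)·(2)) / 3 = 6/3 = 2
  S[U,V] = ((-1)·(-3.5) + (0)·(0.5) + (-1)·(-0.5) + (2)·(3.5)) / 3 = 11/3 = 3.6667
  S[U,W] = ((-1)·(-2.75) + (0)·(0.25) + (-1)·(-1.75) + (2)·(4.25)) / 3 = 13/3 = 4.3333
  S[V,V] = ((-3.5)·(-3.5) + (0.5)·(0.5) + (-0.5)·(-0.5) + (3.5)·(3.5)) / 3 = 25/3 = 8.3333
  S[V,W] = ((-3.5)·(-2.75) + (0.5)·(0.25) + (-0.5)·(-1.75) + (3.5)·(4.25)) / 3 = 25.5/3 = 8.5
  S[W,W] = ((-2.75)·(-2.75) + (0.25)·(0.25) + (-1.75)·(-1.75) + (4.25)·(4.25)) / 3 = 28.75/3 = 9.5833

S is symmetric (S[j,i] = S[i,j]). Assembling:

S = [[2, 3.6667, 4.3333],
 [3.6667, 8.3333, 8.5],
 [4.3333, 8.5, 9.5833]]


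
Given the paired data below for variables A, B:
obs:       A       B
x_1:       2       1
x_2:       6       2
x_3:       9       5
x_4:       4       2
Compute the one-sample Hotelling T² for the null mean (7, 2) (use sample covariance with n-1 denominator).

Step 1 — sample mean vector:
  mean(A) = (2 + 6 + 9 + 4) / 4 = 21/4 = 5.25
  mean(B) = (1 + 2 + 5 + 2) / 4 = 10/4 = 2.5
  x̄ = (5.25, 2.5),  deviation x̄ - mu_0 = (5.25, 2.5) - (7, 2) = (-1.75, 0.5).

Step 2 — sample covariance matrix, S[i,j] = (1/(n-1)) · Σ_k (x_{k,i} - mean_i) · (x_{k,j} - mean_j), divisor n-1 = 3:
  S[A,A] = ((-3.25)·(-3.25) + (0.75)·(0.75) + (3.75)·(3.75) + (-1.25)·(-1.25)) / 3 = 26.75/3 = 8.9167
  S[A,B] = ((-3.25)·(-1.5) + (0.75)·(-0.5) + (3.75)·(2.5) + (-1.25)·(-0.5)) / 3 = 14.5/3 = 4.8333
  S[B,B] = ((-1.5)·(-1.5) + (-0.5)·(-0.5) + (2.5)·(2.5) + (-0.5)·(-0.5)) / 3 = 9/3 = 3
  S = [[8.9167, 4.8333],
 [4.8333, 3]].

Step 3 — invert S. det(S) = 8.9167·3 - (4.8333)² = 3.3889.
  S^{-1} = (1/det) · [[d, -b], [-b, a]] = [[0.8852, -1.4262],
 [-1.4262, 2.6311]].

Step 4 — quadratic form (x̄ - mu_0)^T · S^{-1} · (x̄ - mu_0):
  S^{-1} · (x̄ - mu_0) = (-2.2623, 3.8115),
  (x̄ - mu_0)^T · [...] = (-1.75)·(-2.2623) + (0.5)·(3.8115) = 5.8648.

Step 5 — scale by n: T² = 4 · 5.8648 = 23.459.

T² ≈ 23.459


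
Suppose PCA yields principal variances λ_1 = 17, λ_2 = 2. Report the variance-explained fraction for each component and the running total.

Step 1 — total variance = trace(Sigma) = Σ λ_i = 17 + 2 = 19.

Step 2 — fraction explained by component i = λ_i / Σ λ:
  PC1: 17/19 = 0.8947
  PC2: 2/19 = 0.1053

Step 3 — cumulative fraction after k components = (λ_1 + ... + λ_k) / Σ λ:
  k = 1: 17/19 = 0.8947
  k = 2: (17 + 2)/19 = 19/19 = 1

Summary (fraction, with percent):

explained: PC1 0.8947 (89.47%), PC2 0.1053 (10.53%);  cumulative: 0.8947, 1


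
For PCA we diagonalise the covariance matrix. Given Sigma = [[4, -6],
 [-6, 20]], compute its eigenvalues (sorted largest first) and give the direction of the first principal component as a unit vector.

Step 1 — characteristic polynomial of 2×2 Sigma:
  det(Sigma - λI) = λ² - trace · λ + det = 0.
  trace = 4 + 20 = 24, det = 4·20 - (-6)² = 44.
Step 2 — discriminant:
  Δ = trace² - 4·det = 576 - 176 = 400.
Step 3 — eigenvalues:
  λ = (trace ± √Δ)/2 = (24 ± 20)/2,
  λ_1 = 22,  λ_2 = 2.

Step 4 — unit eigenvector for λ_1: solve (Sigma - λ_1 I)v = 0. First row:
  (4 - 22)·v_x + (-6)·v_y = 0, i.e. (-18)·v_x + (-6)·v_y = 0,
  so v ∝ (b, λ_1 - a) = (-6, 18); multiply by -1 so the first entry is positive: u = (6, -18).
  ||u|| = √((6)² + (-18)²) = √(360) ≈ 18.9737,
  v_1 = u/||u|| ≈ (0.3162, -0.9487) (||v_1|| = 1).

λ_1 = 22,  λ_2 = 2;  v_1 ≈ (0.3162, -0.9487)


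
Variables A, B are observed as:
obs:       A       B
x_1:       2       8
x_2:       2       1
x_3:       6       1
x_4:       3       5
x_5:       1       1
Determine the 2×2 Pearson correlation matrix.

Step 1 — column means:
  mean(A) = (2 + 2 + 6 + 3 + 1) / 5 = 14/5 = 2.8
  mean(B) = (8 + 1 + 1 + 5 + 1) / 5 = 16/5 = 3.2

Step 2 — sample variances and covariances s[i,j] = (1/(n-1)) · Σ_k (x_{k,i} - mean_i) · (x_{k,j} - mean_j), with n-1 = 4:
  s[A,A] = ((-0.8)·(-0.8) + (-0.8)·(-0.8) + (3.2)·(3.2) + (0.2)·(0.2) + (-1.8)·(-1.8)) / 4 = 14.8/4 = 3.7
  s[A,B] = ((-0.8)·(4.8) + (-0.8)·(-2.2) + (3.2)·(-2.2) + (0.2)·(1.8) + (-1.8)·(-2.2)) / 4 = -4.8/4 = -1.2
  s[B,B] = ((4.8)·(4.8) + (-2.2)·(-2.2) + (-2.2)·(-2.2) + (1.8)·(1.8) + (-2.2)·(-2.2)) / 4 = 40.8/4 = 10.2
  Sample standard deviations s_i = √(s[i,i]):
  s(A) = √(3.7) = 1.9235
  s(B) = √(10.2) = 3.1937

Step 3 — r_{ij} = s_{ij} / (s_i · s_j):
  r[A,A] = 1 (diagonal).
  r[A,B] = -1.2 / (1.9235 · 3.1937) = -1.2 / 6.1433 = -0.1953
  r[B,B] = 1 (diagonal).

R is symmetric with unit diagonal. Assembling:

R = [[1, -0.1953],
 [-0.1953, 1]]


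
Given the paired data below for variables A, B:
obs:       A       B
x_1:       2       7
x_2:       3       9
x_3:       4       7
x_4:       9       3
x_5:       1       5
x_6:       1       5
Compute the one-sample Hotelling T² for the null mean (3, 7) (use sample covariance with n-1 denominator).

Step 1 — sample mean vector:
  mean(A) = (2 + 3 + 4 + 9 + 1 + 1) / 6 = 20/6 = 3.3333
  mean(B) = (7 + 9 + 7 + 3 + 5 + 5) / 6 = 36/6 = 6
  x̄ = (3.3333, 6),  deviation x̄ - mu_0 = (3.3333, 6) - (3, 7) = (0.3333, -1).

Step 2 — sample covariance matrix, S[i,j] = (1/(n-1)) · Σ_k (x_{k,i} - mean_i) · (x_{k,j} - mean_j), divisor n-1 = 5:
  S[A,A] = ((-1.3333)·(-1.3333) + (-0.3333)·(-0.3333) + (0.6667)·(0.6667) + (5.6667)·(5.6667) + (-2.3333)·(-2.3333) + (-2.3333)·(-2.3333)) / 5 = 45.3333/5 = 9.0667
  S[A,B] = ((-1.3333)·(1) + (-0.3333)·(3) + (0.6667)·(1) + (5.6667)·(-3) + (-2.3333)·(-1) + (-2.3333)·(-1)) / 5 = -14/5 = -2.8
  S[B,B] = ((1)·(1) + (3)·(3) + (1)·(1) + (-3)·(-3) + (-1)·(-1) + (-1)·(-1)) / 5 = 22/5 = 4.4
  S = [[9.0667, -2.8],
 [-2.8, 4.4]].

Step 3 — invert S. det(S) = 9.0667·4.4 - (-2.8)² = 32.0533.
  S^{-1} = (1/det) · [[d, -b], [-b, a]] = [[0.1373, 0.0874],
 [0.0874, 0.2829]].

Step 4 — quadratic form (x̄ - mu_0)^T · S^{-1} · (x̄ - mu_0):
  S^{-1} · (x̄ - mu_0) = (-0.0416, -0.2537),
  (x̄ - mu_0)^T · [...] = (0.3333)·(-0.0416) + (-1)·(-0.2537) = 0.2399.

Step 5 — scale by n: T² = 6 · 0.2399 = 1.4393.

T² ≈ 1.4393


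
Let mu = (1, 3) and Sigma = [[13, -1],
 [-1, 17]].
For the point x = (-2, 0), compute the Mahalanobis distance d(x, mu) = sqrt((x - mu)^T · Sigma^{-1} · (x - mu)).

Step 1 — centre the observation: (x - mu) = (-3, -3).

Step 2 — invert Sigma. det(Sigma) = 13·17 - (-1)² = 220.
  Sigma^{-1} = (1/det) · [[d, -b], [-b, a]] = [[0.0773, 0.0045],
 [0.0045, 0.0591]].

Step 3 — form the quadratic (x - mu)^T · Sigma^{-1} · (x - mu):
  Sigma^{-1} · (x - mu) = (-0.2455, -0.1909).
  (x - mu)^T · [Sigma^{-1} · (x - mu)] = (-3)·(-0.2455) + (-3)·(-0.1909) = 1.3091.

Step 4 — take square root: d = √(1.3091) ≈ 1.1442.

d(x, mu) = √(1.3091) ≈ 1.1442


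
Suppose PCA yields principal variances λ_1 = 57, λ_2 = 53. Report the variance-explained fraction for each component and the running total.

Step 1 — total variance = trace(Sigma) = Σ λ_i = 57 + 53 = 110.

Step 2 — fraction explained by component i = λ_i / Σ λ:
  PC1: 57/110 = 0.5182
  PC2: 53/110 = 0.4818

Step 3 — cumulative fraction after k components = (λ_1 + ... + λ_k) / Σ λ:
  k = 1: 57/110 = 0.5182
  k = 2: (57 + 53)/110 = 110/110 = 1

Summary (fraction, with percent):

explained: PC1 0.5182 (51.82%), PC2 0.4818 (48.18%);  cumulative: 0.5182, 1


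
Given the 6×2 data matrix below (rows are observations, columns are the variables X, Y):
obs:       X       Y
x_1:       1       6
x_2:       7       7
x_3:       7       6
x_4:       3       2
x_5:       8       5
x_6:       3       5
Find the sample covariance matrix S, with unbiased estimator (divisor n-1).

Step 1 — column means:
  mean(X) = (1 + 7 + 7 + 3 + 8 + 3) / 6 = 29/6 = 4.8333
  mean(Y) = (6 + 7 + 6 + 2 + 5 + 5) / 6 = 31/6 = 5.1667

Step 2 — sample covariance S[i,j] = (1/(n-1)) · Σ_k (x_{k,i} - mean_i) · (x_{k,j} - mean_j), with n-1 = 5.
  S[X,X] = ((-3.8333)·(-3.8333) + (2.1667)·(2.1667) + (2.1667)·(2.1667) + (-1.8333)·(-1.8333) + (3.1667)·(3.1667) + (-1.8333)·(-1.8333)) / 5 = 40.8333/5 = 8.1667
  S[X,Y] = ((-3.8333)·(0.8333) + (2.1667)·(1.8333) + (2.1667)·(0.8333) + (-1.8333)·(-3.1667) + (3.1667)·(-0.1667) + (-1.8333)·(-0.1667)) / 5 = 8.1667/5 = 1.6333
  S[Y,Y] = ((0.8333)·(0.8333) + (1.8333)·(1.8333) + (0.8333)·(0.8333) + (-3.1667)·(-3.1667) + (-0.1667)·(-0.1667) + (-0.1667)·(-0.1667)) / 5 = 14.8333/5 = 2.9667

S is symmetric (S[j,i] = S[i,j]). Assembling:

S = [[8.1667, 1.6333],
 [1.6333, 2.9667]]


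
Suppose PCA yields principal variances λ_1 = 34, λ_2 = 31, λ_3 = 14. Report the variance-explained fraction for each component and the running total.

Step 1 — total variance = trace(Sigma) = Σ λ_i = 34 + 31 + 14 = 79.

Step 2 — fraction explained by component i = λ_i / Σ λ:
  PC1: 34/79 = 0.4304
  PC2: 31/79 = 0.3924
  PC3: 14/79 = 0.1772

Step 3 — cumulative fraction after k components = (λ_1 + ... + λ_k) / Σ λ:
  k = 1: 34/79 = 0.4304
  k = 2: (34 + 31)/79 = 65/79 = 0.8228
  k = 3: (34 + 31 + 14)/79 = 79/79 = 1

Summary (fraction, with percent):

explained: PC1 0.4304 (43.04%), PC2 0.3924 (39.24%), PC3 0.1772 (17.72%);  cumulative: 0.4304, 0.8228, 1


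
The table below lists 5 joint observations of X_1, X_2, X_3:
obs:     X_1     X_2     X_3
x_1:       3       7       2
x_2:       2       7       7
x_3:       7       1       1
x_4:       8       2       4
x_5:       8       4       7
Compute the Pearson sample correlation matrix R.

Step 1 — column means:
  mean(X_1) = (3 + 2 + 7 + 8 + 8) / 5 = 28/5 = 5.6
  mean(X_2) = (7 + 7 + 1 + 2 + 4) / 5 = 21/5 = 4.2
  mean(X_3) = (2 + 7 + 1 + 4 + 7) / 5 = 21/5 = 4.2

Step 2 — sample variances and covariances s[i,j] = (1/(n-1)) · Σ_k (x_{k,i} - mean_i) · (x_{k,j} - mean_j), with n-1 = 4:
  s[X_1,X_1] = ((-2.6)·(-2.6) + (-3.6)·(-3.6) + (1.4)·(1.4) + (2.4)·(2.4) + (2.4)·(2.4)) / 4 = 33.2/4 = 8.3
  s[X_1,X_2] = ((-2.6)·(2.8) + (-3.6)·(2.8) + (1.4)·(-3.2) + (2.4)·(-2.2) + (2.4)·(-0.2)) / 4 = -27.6/4 = -6.9
  s[X_1,X_3] = ((-2.6)·(-2.2) + (-3.6)·(2.8) + (1.4)·(-3.2) + (2.4)·(-0.2) + (2.4)·(2.8)) / 4 = -2.6/4 = -0.65
  s[X_2,X_2] = ((2.8)·(2.8) + (2.8)·(2.8) + (-3.2)·(-3.2) + (-2.2)·(-2.2) + (-0.2)·(-0.2)) / 4 = 30.8/4 = 7.7
  s[X_2,X_3] = ((2.8)·(-2.2) + (2.8)·(2.8) + (-3.2)·(-3.2) + (-2.2)·(-0.2) + (-0.2)·(2.8)) / 4 = 11.8/4 = 2.95
  s[X_3,X_3] = ((-2.2)·(-2.2) + (2.8)·(2.8) + (-3.2)·(-3.2) + (-0.2)·(-0.2) + (2.8)·(2.8)) / 4 = 30.8/4 = 7.7
  Sample standard deviations s_i = √(s[i,i]):
  s(X_1) = √(8.3) = 2.881
  s(X_2) = √(7.7) = 2.7749
  s(X_3) = √(7.7) = 2.7749

Step 3 — r_{ij} = s_{ij} / (s_i · s_j):
  r[X_1,X_1] = 1 (diagonal).
  r[X_1,X_2] = -6.9 / (2.881 · 2.7749) = -6.9 / 7.9944 = -0.8631
  r[X_1,X_3] = -0.65 / (2.881 · 2.7749) = -0.65 / 7.9944 = -0.0813
  r[X_2,X_2] = 1 (diagonal).
  r[X_2,X_3] = 2.95 / (2.7749 · 2.7749) = 2.95 / 7.7 = 0.3831
  r[X_3,X_3] = 1 (diagonal).

R is symmetric with unit diagonal. Assembling:

R = [[1, -0.8631, -0.0813],
 [-0.8631, 1, 0.3831],
 [-0.0813, 0.3831, 1]]


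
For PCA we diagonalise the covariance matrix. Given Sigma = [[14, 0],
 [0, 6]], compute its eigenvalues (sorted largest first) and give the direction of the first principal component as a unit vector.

Step 1 — characteristic polynomial of 2×2 Sigma:
  det(Sigma - λI) = λ² - trace · λ + det = 0.
  trace = 14 + 6 = 20, det = 14·6 - (0)² = 84.
Step 2 — discriminant:
  Δ = trace² - 4·det = 400 - 336 = 64.
Step 3 — eigenvalues:
  λ = (trace ± √Δ)/2 = (20 ± 8)/2,
  λ_1 = 14,  λ_2 = 6.

Step 4 — unit eigenvector for λ_1: Sigma is diagonal, so its eigenvectors are the coordinate axes. λ_1 = 14 is the diagonal entry on the first coordinate axis, hence
  v_1 = (1, 0) (||v_1|| = 1).

λ_1 = 14,  λ_2 = 6;  v_1 ≈ (1, 0)


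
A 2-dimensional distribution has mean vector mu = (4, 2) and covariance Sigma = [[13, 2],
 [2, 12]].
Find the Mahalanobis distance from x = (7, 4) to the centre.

Step 1 — centre the observation: (x - mu) = (3, 2).

Step 2 — invert Sigma. det(Sigma) = 13·12 - (2)² = 152.
  Sigma^{-1} = (1/det) · [[d, -b], [-b, a]] = [[0.0789, -0.0132],
 [-0.0132, 0.0855]].

Step 3 — form the quadratic (x - mu)^T · Sigma^{-1} · (x - mu):
  Sigma^{-1} · (x - mu) = (0.2105, 0.1316).
  (x - mu)^T · [Sigma^{-1} · (x - mu)] = (3)·(0.2105) + (2)·(0.1316) = 0.8947.

Step 4 — take square root: d = √(0.8947) ≈ 0.9459.

d(x, mu) = √(0.8947) ≈ 0.9459


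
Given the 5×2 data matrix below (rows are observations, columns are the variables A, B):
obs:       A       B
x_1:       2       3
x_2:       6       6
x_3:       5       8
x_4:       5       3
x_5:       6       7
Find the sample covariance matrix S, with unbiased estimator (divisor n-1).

Step 1 — column means:
  mean(A) = (2 + 6 + 5 + 5 + 6) / 5 = 24/5 = 4.8
  mean(B) = (3 + 6 + 8 + 3 + 7) / 5 = 27/5 = 5.4

Step 2 — sample covariance S[i,j] = (1/(n-1)) · Σ_k (x_{k,i} - mean_i) · (x_{k,j} - mean_j), with n-1 = 4.
  S[A,A] = ((-2.8)·(-2.8) + (1.2)·(1.2) + (0.2)·(0.2) + (0.2)·(0.2) + (1.2)·(1.2)) / 4 = 10.8/4 = 2.7
  S[A,B] = ((-2.8)·(-2.4) + (1.2)·(0.6) + (0.2)·(2.6) + (0.2)·(-2.4) + (1.2)·(1.6)) / 4 = 9.4/4 = 2.35
  S[B,B] = ((-2.4)·(-2.4) + (0.6)·(0.6) + (2.6)·(2.6) + (-2.4)·(-2.4) + (1.6)·(1.6)) / 4 = 21.2/4 = 5.3

S is symmetric (S[j,i] = S[i,j]). Assembling:

S = [[2.7, 2.35],
 [2.35, 5.3]]


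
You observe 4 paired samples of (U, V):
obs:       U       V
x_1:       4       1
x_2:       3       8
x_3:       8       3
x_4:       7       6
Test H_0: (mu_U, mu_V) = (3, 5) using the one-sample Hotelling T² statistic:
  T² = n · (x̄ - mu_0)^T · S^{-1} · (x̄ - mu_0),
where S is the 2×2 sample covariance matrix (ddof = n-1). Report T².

Step 1 — sample mean vector:
  mean(U) = (4 + 3 + 8 + 7) / 4 = 22/4 = 5.5
  mean(V) = (1 + 8 + 3 + 6) / 4 = 18/4 = 4.5
  x̄ = (5.5, 4.5),  deviation x̄ - mu_0 = (5.5, 4.5) - (3, 5) = (2.5, -0.5).

Step 2 — sample covariance matrix, S[i,j] = (1/(n-1)) · Σ_k (x_{k,i} - mean_i) · (x_{k,j} - mean_j), divisor n-1 = 3:
  S[U,U] = ((-1.5)·(-1.5) + (-2.5)·(-2.5) + (2.5)·(2.5) + (1.5)·(1.5)) / 3 = 17/3 = 5.6667
  S[U,V] = ((-1.5)·(-3.5) + (-2.5)·(3.5) + (2.5)·(-1.5) + (1.5)·(1.5)) / 3 = -5/3 = -1.6667
  S[V,V] = ((-3.5)·(-3.5) + (3.5)·(3.5) + (-1.5)·(-1.5) + (1.5)·(1.5)) / 3 = 29/3 = 9.6667
  S = [[5.6667, -1.6667],
 [-1.6667, 9.6667]].

Step 3 — invert S. det(S) = 5.6667·9.6667 - (-1.6667)² = 52.
  S^{-1} = (1/det) · [[d, -b], [-b, a]] = [[0.1859, 0.0321],
 [0.0321, 0.109]].

Step 4 — quadratic form (x̄ - mu_0)^T · S^{-1} · (x̄ - mu_0):
  S^{-1} · (x̄ - mu_0) = (0.4487, 0.0256),
  (x̄ - mu_0)^T · [...] = (2.5)·(0.4487) + (-0.5)·(0.0256) = 1.109.

Step 5 — scale by n: T² = 4 · 1.109 = 4.4359.

T² ≈ 4.4359


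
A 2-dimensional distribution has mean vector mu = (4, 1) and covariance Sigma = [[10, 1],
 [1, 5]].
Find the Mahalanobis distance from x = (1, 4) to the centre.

Step 1 — centre the observation: (x - mu) = (-3, 3).

Step 2 — invert Sigma. det(Sigma) = 10·5 - (1)² = 49.
  Sigma^{-1} = (1/det) · [[d, -b], [-b, a]] = [[0.102, -0.0204],
 [-0.0204, 0.2041]].

Step 3 — form the quadratic (x - mu)^T · Sigma^{-1} · (x - mu):
  Sigma^{-1} · (x - mu) = (-0.3673, 0.6735).
  (x - mu)^T · [Sigma^{-1} · (x - mu)] = (-3)·(-0.3673) + (3)·(0.6735) = 3.1224.

Step 4 — take square root: d = √(3.1224) ≈ 1.767.

d(x, mu) = √(3.1224) ≈ 1.767


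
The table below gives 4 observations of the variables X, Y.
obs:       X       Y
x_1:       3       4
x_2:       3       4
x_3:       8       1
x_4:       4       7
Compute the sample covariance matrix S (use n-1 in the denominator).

Step 1 — column means:
  mean(X) = (3 + 3 + 8 + 4) / 4 = 18/4 = 4.5
  mean(Y) = (4 + 4 + 1 + 7) / 4 = 16/4 = 4

Step 2 — sample covariance S[i,j] = (1/(n-1)) · Σ_k (x_{k,i} - mean_i) · (x_{k,j} - mean_j), with n-1 = 3.
  S[X,X] = ((-1.5)·(-1.5) + (-1.5)·(-1.5) + (3.5)·(3.5) + (-0.5)·(-0.5)) / 3 = 17/3 = 5.6667
  S[X,Y] = ((-1.5)·(0) + (-1.5)·(0) + (3.5)·(-3) + (-0.5)·(3)) / 3 = -12/3 = -4
  S[Y,Y] = ((0)·(0) + (0)·(0) + (-3)·(-3) + (3)·(3)) / 3 = 18/3 = 6

S is symmetric (S[j,i] = S[i,j]). Assembling:

S = [[5.6667, -4],
 [-4, 6]]


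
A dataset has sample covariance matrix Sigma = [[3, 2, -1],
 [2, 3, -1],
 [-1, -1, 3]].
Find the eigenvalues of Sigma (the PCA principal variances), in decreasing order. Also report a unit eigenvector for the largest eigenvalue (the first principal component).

Step 1 — characteristic polynomial p(λ) = det(λI - Sigma) = λ³ - tr·λ² + c_1·λ - det, where tr = trace, c_1 = sum of the principal 2×2 minors, det = det(Sigma):
  tr = 3 + 3 + 3 = 9,
  c_1 = (3·3 - (2)²) + (3·3 - (-1)²) + (3·3 - (-1)²) = 5 + 8 + 8 = 21,
  det = 3·(3·3 - (-1)²) - (2)·((2)·3 - (-1)·(-1)) + (-1)·((2)·(-1) - 3·(-1)) = 3·(8) - (2)·(5) + (-1)·(1) = 13.
  So p(λ) = λ³ - 9λ² + 21λ - 13.
Step 2 — look for an integer root (rational root theorem: any rational root is an integer divisor of 13). Testing λ = 1:
  p(1) = 1 - 9 + 21 - 13 = 0  ✓
  Dividing out (λ - 1): p(λ) = (λ - 1)(λ² - 8λ + 13).
Step 3 — remaining eigenvalues from the quadratic λ² - 8λ + 13 = 0:
  Δ = 8² - 4·13 = 64 - 52 = 12,  λ = (8 ± √12)/2 = (8 ± 3.4641)/2 ≈ 5.7321 or 2.2679.
  Sorted: λ_1 = 5.7321,  λ_2 = 2.2679,  λ_3 = 1  (check: sum = 9 = tr ✓).

Step 4 — unit eigenvector for λ_1 ≈ 5.7321: v spans the null space of (Sigma - λ_1 I), whose rows are
  r_1 = (-2.7321, 2, -1),  r_2 = (2, -2.7321, -1),  r_3 = (-1, -1, -2.7321).
  v is orthogonal to every row, so take v ∝ r_1 × r_2 = ((2)·(-1) - (-1)·(-2.7321), (-1)·(2) - (-2.7321)·(-1), (-2.7321)·(-2.7321) - (2)·(2)) ≈ (-4.7321, -4.7321, 3.4641).
  Rescale (multiply by -1 so the first nonzero entry is positive): u = (4.7321, 4.7321, -3.4641).
  ||u|| = √((4.7321)² + (4.7321)² + (-3.4641)²) = √(56.7846) ≈ 7.5356,  v_1 = u/||u|| ≈ (0.628, 0.628, -0.4597) (||v_1|| = 1).

λ_1 = 5.7321,  λ_2 = 2.2679,  λ_3 = 1;  v_1 ≈ (0.628, 0.628, -0.4597)


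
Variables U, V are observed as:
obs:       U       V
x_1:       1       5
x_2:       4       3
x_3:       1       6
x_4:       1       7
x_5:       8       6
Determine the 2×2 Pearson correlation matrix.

Step 1 — column means:
  mean(U) = (1 + 4 + 1 + 1 + 8) / 5 = 15/5 = 3
  mean(V) = (5 + 3 + 6 + 7 + 6) / 5 = 27/5 = 5.4

Step 2 — sample variances and covariances s[i,j] = (1/(n-1)) · Σ_k (x_{k,i} - mean_i) · (x_{k,j} - mean_j), with n-1 = 4:
  s[U,U] = ((-2)·(-2) + (1)·(1) + (-2)·(-2) + (-2)·(-2) + (5)·(5)) / 4 = 38/4 = 9.5
  s[U,V] = ((-2)·(-0.4) + (1)·(-2.4) + (-2)·(0.6) + (-2)·(1.6) + (5)·(0.6)) / 4 = -3/4 = -0.75
  s[V,V] = ((-0.4)·(-0.4) + (-2.4)·(-2.4) + (0.6)·(0.6) + (1.6)·(1.6) + (0.6)·(0.6)) / 4 = 9.2/4 = 2.3
  Sample standard deviations s_i = √(s[i,i]):
  s(U) = √(9.5) = 3.0822
  s(V) = √(2.3) = 1.5166

Step 3 — r_{ij} = s_{ij} / (s_i · s_j):
  r[U,U] = 1 (diagonal).
  r[U,V] = -0.75 / (3.0822 · 1.5166) = -0.75 / 4.6744 = -0.1604
  r[V,V] = 1 (diagonal).

R is symmetric with unit diagonal. Assembling:

R = [[1, -0.1604],
 [-0.1604, 1]]


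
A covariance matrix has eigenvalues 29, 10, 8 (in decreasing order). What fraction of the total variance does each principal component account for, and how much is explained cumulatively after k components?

Step 1 — total variance = trace(Sigma) = Σ λ_i = 29 + 10 + 8 = 47.

Step 2 — fraction explained by component i = λ_i / Σ λ:
  PC1: 29/47 = 0.617
  PC2: 10/47 = 0.2128
  PC3: 8/47 = 0.1702

Step 3 — cumulative fraction after k components = (λ_1 + ... + λ_k) / Σ λ:
  k = 1: 29/47 = 0.617
  k = 2: (29 + 10)/47 = 39/47 = 0.8298
  k = 3: (29 + 10 + 8)/47 = 47/47 = 1

Summary (fraction, with percent):

explained: PC1 0.617 (61.7%), PC2 0.2128 (21.28%), PC3 0.1702 (17.02%);  cumulative: 0.617, 0.8298, 1


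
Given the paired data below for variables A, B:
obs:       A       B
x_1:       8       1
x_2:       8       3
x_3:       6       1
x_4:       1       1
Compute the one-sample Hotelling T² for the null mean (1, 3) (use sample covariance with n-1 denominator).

Step 1 — sample mean vector:
  mean(A) = (8 + 8 + 6 + 1) / 4 = 23/4 = 5.75
  mean(B) = (1 + 3 + 1 + 1) / 4 = 6/4 = 1.5
  x̄ = (5.75, 1.5),  deviation x̄ - mu_0 = (5.75, 1.5) - (1, 3) = (4.75, -1.5).

Step 2 — sample covariance matrix, S[i,j] = (1/(n-1)) · Σ_k (x_{k,i} - mean_i) · (x_{k,j} - mean_j), divisor n-1 = 3:
  S[A,A] = ((2.25)·(2.25) + (2.25)·(2.25) + (0.25)·(0.25) + (-4.75)·(-4.75)) / 3 = 32.75/3 = 10.9167
  S[A,B] = ((2.25)·(-0.5) + (2.25)·(1.5) + (0.25)·(-0.5) + (-4.75)·(-0.5)) / 3 = 4.5/3 = 1.5
  S[B,B] = ((-0.5)·(-0.5) + (1.5)·(1.5) + (-0.5)·(-0.5) + (-0.5)·(-0.5)) / 3 = 3/3 = 1
  S = [[10.9167, 1.5],
 [1.5, 1]].

Step 3 — invert S. det(S) = 10.9167·1 - (1.5)² = 8.6667.
  S^{-1} = (1/det) · [[d, -b], [-b, a]] = [[0.1154, -0.1731],
 [-0.1731, 1.2596]].

Step 4 — quadratic form (x̄ - mu_0)^T · S^{-1} · (x̄ - mu_0):
  S^{-1} · (x̄ - mu_0) = (0.8077, -2.7115),
  (x̄ - mu_0)^T · [...] = (4.75)·(0.8077) + (-1.5)·(-2.7115) = 7.9038.

Step 5 — scale by n: T² = 4 · 7.9038 = 31.6154.

T² ≈ 31.6154


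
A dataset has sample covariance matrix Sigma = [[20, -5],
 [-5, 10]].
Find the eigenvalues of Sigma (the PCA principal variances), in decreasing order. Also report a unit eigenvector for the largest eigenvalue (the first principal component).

Step 1 — characteristic polynomial of 2×2 Sigma:
  det(Sigma - λI) = λ² - trace · λ + det = 0.
  trace = 20 + 10 = 30, det = 20·10 - (-5)² = 175.
Step 2 — discriminant:
  Δ = trace² - 4·det = 900 - 700 = 200.
Step 3 — eigenvalues:
  λ = (trace ± √Δ)/2 = (30 ± 14.1421)/2,
  λ_1 = 22.0711,  λ_2 = 7.9289.

Step 4 — unit eigenvector for λ_1: solve (Sigma - λ_1 I)v = 0. First row:
  (20 - 22.0711)·v_x + (-5)·v_y = 0, i.e. (-2.0711)·v_x + (-5)·v_y = 0,
  so v ∝ (b, λ_1 - a) = (-5, 2.0711); multiply by -1 so the first entry is positive: u = (5, -2.0711).
  ||u|| = √((5)² + (-2.0711)²) = √(29.2893) ≈ 5.412,
  v_1 = u/||u|| ≈ (0.9239, -0.3827) (||v_1|| = 1).

λ_1 = 22.0711,  λ_2 = 7.9289;  v_1 ≈ (0.9239, -0.3827)


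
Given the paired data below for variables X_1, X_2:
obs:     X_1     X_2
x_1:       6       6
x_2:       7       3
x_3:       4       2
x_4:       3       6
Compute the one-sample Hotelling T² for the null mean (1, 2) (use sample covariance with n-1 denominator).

Step 1 — sample mean vector:
  mean(X_1) = (6 + 7 + 4 + 3) / 4 = 20/4 = 5
  mean(X_2) = (6 + 3 + 2 + 6) / 4 = 17/4 = 4.25
  x̄ = (5, 4.25),  deviation x̄ - mu_0 = (5, 4.25) - (1, 2) = (4, 2.25).

Step 2 — sample covariance matrix, S[i,j] = (1/(n-1)) · Σ_k (x_{k,i} - mean_i) · (x_{k,j} - mean_j), divisor n-1 = 3:
  S[X_1,X_1] = ((1)·(1) + (2)·(2) + (-1)·(-1) + (-2)·(-2)) / 3 = 10/3 = 3.3333
  S[X_1,X_2] = ((1)·(1.75) + (2)·(-1.25) + (-1)·(-2.25) + (-2)·(1.75)) / 3 = -2/3 = -0.6667
  S[X_2,X_2] = ((1.75)·(1.75) + (-1.25)·(-1.25) + (-2.25)·(-2.25) + (1.75)·(1.75)) / 3 = 12.75/3 = 4.25
  S = [[3.3333, -0.6667],
 [-0.6667, 4.25]].

Step 3 — invert S. det(S) = 3.3333·4.25 - (-0.6667)² = 13.7222.
  S^{-1} = (1/det) · [[d, -b], [-b, a]] = [[0.3097, 0.0486],
 [0.0486, 0.2429]].

Step 4 — quadratic form (x̄ - mu_0)^T · S^{-1} · (x̄ - mu_0):
  S^{-1} · (x̄ - mu_0) = (1.3482, 0.7409),
  (x̄ - mu_0)^T · [...] = (4)·(1.3482) + (2.25)·(0.7409) = 7.0597.

Step 5 — scale by n: T² = 4 · 7.0597 = 28.2389.

T² ≈ 28.2389


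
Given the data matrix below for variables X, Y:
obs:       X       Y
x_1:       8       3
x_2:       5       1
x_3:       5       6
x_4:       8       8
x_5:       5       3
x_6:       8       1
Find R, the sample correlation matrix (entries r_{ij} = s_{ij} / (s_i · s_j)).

Step 1 — column means:
  mean(X) = (8 + 5 + 5 + 8 + 5 + 8) / 6 = 39/6 = 6.5
  mean(Y) = (3 + 1 + 6 + 8 + 3 + 1) / 6 = 22/6 = 3.6667

Step 2 — sample variances and covariances s[i,j] = (1/(n-1)) · Σ_k (x_{k,i} - mean_i) · (x_{k,j} - mean_j), with n-1 = 5:
  s[X,X] = ((1.5)·(1.5) + (-1.5)·(-1.5) + (-1.5)·(-1.5) + (1.5)·(1.5) + (-1.5)·(-1.5) + (1.5)·(1.5)) / 5 = 13.5/5 = 2.7
  s[X,Y] = ((1.5)·(-0.6667) + (-1.5)·(-2.6667) + (-1.5)·(2.3333) + (1.5)·(4.3333) + (-1.5)·(-0.6667) + (1.5)·(-2.6667)) / 5 = 3/5 = 0.6
  s[Y,Y] = ((-0.6667)·(-0.6667) + (-2.6667)·(-2.6667) + (2.3333)·(2.3333) + (4.3333)·(4.3333) + (-0.6667)·(-0.6667) + (-2.6667)·(-2.6667)) / 5 = 39.3333/5 = 7.8667
  Sample standard deviations s_i = √(s[i,i]):
  s(X) = √(2.7) = 1.6432
  s(Y) = √(7.8667) = 2.8048

Step 3 — r_{ij} = s_{ij} / (s_i · s_j):
  r[X,X] = 1 (diagonal).
  r[X,Y] = 0.6 / (1.6432 · 2.8048) = 0.6 / 4.6087 = 0.1302
  r[Y,Y] = 1 (diagonal).

R is symmetric with unit diagonal. Assembling:

R = [[1, 0.1302],
 [0.1302, 1]]


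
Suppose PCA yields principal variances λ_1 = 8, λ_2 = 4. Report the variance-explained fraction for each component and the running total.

Step 1 — total variance = trace(Sigma) = Σ λ_i = 8 + 4 = 12.

Step 2 — fraction explained by component i = λ_i / Σ λ:
  PC1: 8/12 = 0.6667
  PC2: 4/12 = 0.3333

Step 3 — cumulative fraction after k components = (λ_1 + ... + λ_k) / Σ λ:
  k = 1: 8/12 = 0.6667
  k = 2: (8 + 4)/12 = 12/12 = 1

Summary (fraction, with percent):

explained: PC1 0.6667 (66.67%), PC2 0.3333 (33.33%);  cumulative: 0.6667, 1


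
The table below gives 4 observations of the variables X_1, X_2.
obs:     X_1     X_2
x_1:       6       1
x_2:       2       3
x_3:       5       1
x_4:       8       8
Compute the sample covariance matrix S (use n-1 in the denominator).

Step 1 — column means:
  mean(X_1) = (6 + 2 + 5 + 8) / 4 = 21/4 = 5.25
  mean(X_2) = (1 + 3 + 1 + 8) / 4 = 13/4 = 3.25

Step 2 — sample covariance S[i,j] = (1/(n-1)) · Σ_k (x_{k,i} - mean_i) · (x_{k,j} - mean_j), with n-1 = 3.
  S[X_1,X_1] = ((0.75)·(0.75) + (-3.25)·(-3.25) + (-0.25)·(-0.25) + (2.75)·(2.75)) / 3 = 18.75/3 = 6.25
  S[X_1,X_2] = ((0.75)·(-2.25) + (-3.25)·(-0.25) + (-0.25)·(-2.25) + (2.75)·(4.75)) / 3 = 12.75/3 = 4.25
  S[X_2,X_2] = ((-2.25)·(-2.25) + (-0.25)·(-0.25) + (-2.25)·(-2.25) + (4.75)·(4.75)) / 3 = 32.75/3 = 10.9167

S is symmetric (S[j,i] = S[i,j]). Assembling:

S = [[6.25, 4.25],
 [4.25, 10.9167]]


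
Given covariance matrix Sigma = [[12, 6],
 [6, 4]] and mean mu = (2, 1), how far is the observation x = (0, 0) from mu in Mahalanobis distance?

Step 1 — centre the observation: (x - mu) = (-2, -1).

Step 2 — invert Sigma. det(Sigma) = 12·4 - (6)² = 12.
  Sigma^{-1} = (1/det) · [[d, -b], [-b, a]] = [[0.3333, -0.5],
 [-0.5, 1]].

Step 3 — form the quadratic (x - mu)^T · Sigma^{-1} · (x - mu):
  Sigma^{-1} · (x - mu) = (-0.1667, 0).
  (x - mu)^T · [Sigma^{-1} · (x - mu)] = (-2)·(-0.1667) + (-1)·(0) = 0.3333.

Step 4 — take square root: d = √(0.3333) ≈ 0.5774.

d(x, mu) = √(0.3333) ≈ 0.5774


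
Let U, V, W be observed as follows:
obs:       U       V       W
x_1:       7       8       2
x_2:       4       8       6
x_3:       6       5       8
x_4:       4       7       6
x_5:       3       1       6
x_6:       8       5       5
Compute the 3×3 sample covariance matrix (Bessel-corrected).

Step 1 — column means:
  mean(U) = (7 + 4 + 6 + 4 + 3 + 8) / 6 = 32/6 = 5.3333
  mean(V) = (8 + 8 + 5 + 7 + 1 + 5) / 6 = 34/6 = 5.6667
  mean(W) = (2 + 6 + 8 + 6 + 6 + 5) / 6 = 33/6 = 5.5

Step 2 — sample covariance S[i,j] = (1/(n-1)) · Σ_k (x_{k,i} - mean_i) · (x_{k,j} - mean_j), with n-1 = 5.
  S[U,U] = ((1.6667)·(1.6667) + (-1.3333)·(-1.3333) + (0.6667)·(0.6667) + (-1.3333)·(-1.3333) + (-2.3333)·(-2.3333) + (2.6667)·(2.6667)) / 5 = 19.3333/5 = 3.8667
  S[U,V] = ((1.6667)·(2.3333) + (-1.3333)·(2.3333) + (0.6667)·(-0.6667) + (-1.3333)·(1.3333) + (-2.3333)·(-4.6667) + (2.6667)·(-0.6667)) / 5 = 7.6667/5 = 1.5333
  S[U,W] = ((1.6667)·(-3.5) + (-1.3333)·(0.5) + (0.6667)·(2.5) + (-1.3333)·(0.5) + (-2.3333)·(0.5) + (2.6667)·(-0.5)) / 5 = -8/5 = -1.6
  S[V,V] = ((2.3333)·(2.3333) + (2.3333)·(2.3333) + (-0.6667)·(-0.6667) + (1.3333)·(1.3333) + (-4.6667)·(-4.6667) + (-0.6667)·(-0.6667)) / 5 = 35.3333/5 = 7.0667
  S[V,W] = ((2.3333)·(-3.5) + (2.3333)·(0.5) + (-0.6667)·(2.5) + (1.3333)·(0.5) + (-4.6667)·(0.5) + (-0.6667)·(-0.5)) / 5 = -10/5 = -2
  S[W,W] = ((-3.5)·(-3.5) + (0.5)·(0.5) + (2.5)·(2.5) + (0.5)·(0.5) + (0.5)·(0.5) + (-0.5)·(-0.5)) / 5 = 19.5/5 = 3.9

S is symmetric (S[j,i] = S[i,j]). Assembling:

S = [[3.8667, 1.5333, -1.6],
 [1.5333, 7.0667, -2],
 [-1.6, -2, 3.9]]


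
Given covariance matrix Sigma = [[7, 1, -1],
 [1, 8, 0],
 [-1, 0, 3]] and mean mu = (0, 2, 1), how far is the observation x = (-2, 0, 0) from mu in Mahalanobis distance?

Step 1 — centre the observation: (x - mu) = (-2, -2, -1).

Step 2 — invert Sigma (cofactor / det for 3×3, or solve directly):
  Sigma^{-1} = [[0.1529, -0.0191, 0.051],
 [-0.0191, 0.1274, -0.0064],
 [0.051, -0.0064, 0.3503]].

Step 3 — form the quadratic (x - mu)^T · Sigma^{-1} · (x - mu):
  Sigma^{-1} · (x - mu) = (-0.3185, -0.2102, -0.4395).
  (x - mu)^T · [Sigma^{-1} · (x - mu)] = (-2)·(-0.3185) + (-2)·(-0.2102) + (-1)·(-0.4395) = 1.4968.

Step 4 — take square root: d = √(1.4968) ≈ 1.2234.

d(x, mu) = √(1.4968) ≈ 1.2234
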